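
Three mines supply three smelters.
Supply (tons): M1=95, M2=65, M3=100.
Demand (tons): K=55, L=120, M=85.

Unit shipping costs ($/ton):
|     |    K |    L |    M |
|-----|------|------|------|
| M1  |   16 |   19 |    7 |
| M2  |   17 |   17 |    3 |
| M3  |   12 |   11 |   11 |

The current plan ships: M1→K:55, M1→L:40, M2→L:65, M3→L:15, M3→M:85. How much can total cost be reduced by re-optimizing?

1150

Current plan cost = 55·16 + 40·19 + 65·17 + 15·11 + 85·11 = $3845.
Optimal plan:
  M1→K: 55 × $16 = $880
  M1→L: 20 × $19 = $380
  M1→M: 20 × $7 = $140
  M2→M: 65 × $3 = $195
  M3→L: 100 × $11 = $1100
Optimal cost = $2695.
Saving = 3845 − 2695 = $1150.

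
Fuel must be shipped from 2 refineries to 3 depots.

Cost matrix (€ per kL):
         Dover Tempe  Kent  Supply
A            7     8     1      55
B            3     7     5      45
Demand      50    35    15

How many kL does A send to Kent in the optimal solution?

15

Solving gives:
  A–Dover: 5 × €7 = €35
  A–Tempe: 35 × €8 = €280
  A–Kent: 15 × €1 = €15
  B–Dover: 45 × €3 = €135
Total cost = €465.
So A→Kent carries 15 kL.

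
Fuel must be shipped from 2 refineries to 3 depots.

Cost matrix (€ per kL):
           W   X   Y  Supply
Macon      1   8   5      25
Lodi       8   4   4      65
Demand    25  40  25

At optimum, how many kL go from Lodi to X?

Optimal shipments:
  Macon->W: 25 × €1 = €25
  Lodi->X: 40 × €4 = €160
  Lodi->Y: 25 × €4 = €100
Total cost = €285.
So Lodi→X carries 40 kL.

40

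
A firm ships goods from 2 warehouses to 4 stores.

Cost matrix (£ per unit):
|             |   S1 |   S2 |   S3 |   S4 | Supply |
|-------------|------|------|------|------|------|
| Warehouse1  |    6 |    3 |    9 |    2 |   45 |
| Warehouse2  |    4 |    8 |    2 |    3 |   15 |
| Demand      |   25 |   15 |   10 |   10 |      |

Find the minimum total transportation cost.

Optimal allocation:
  Warehouse1–S1: 20 × £6 = £120
  Warehouse1–S2: 15 × £3 = £45
  Warehouse1–S4: 10 × £2 = £20
  Warehouse2–S1: 5 × £4 = £20
  Warehouse2–S3: 10 × £2 = £20
Total = 120 + 45 + 20 + 20 + 20 = £225.
(Supply check: Warehouse1 ships 45; Warehouse2 ships 15.)

225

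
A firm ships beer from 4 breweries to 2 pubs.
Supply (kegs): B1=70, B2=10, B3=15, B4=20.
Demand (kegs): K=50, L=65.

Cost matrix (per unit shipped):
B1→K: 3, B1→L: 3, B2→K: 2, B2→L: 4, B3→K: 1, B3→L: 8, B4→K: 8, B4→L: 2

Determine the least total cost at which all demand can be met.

One minimum-cost allocation:
  B1->K: 25 × 3 = 75
  B1->L: 45 × 3 = 135
  B2->K: 10 × 2 = 20
  B3->K: 15 × 1 = 15
  B4->L: 20 × 2 = 40
Total = 75 + 135 + 20 + 15 + 40 = 285.
(Supply check: B1 ships 70; B2 ships 10; B3 ships 15; B4 ships 20.)

285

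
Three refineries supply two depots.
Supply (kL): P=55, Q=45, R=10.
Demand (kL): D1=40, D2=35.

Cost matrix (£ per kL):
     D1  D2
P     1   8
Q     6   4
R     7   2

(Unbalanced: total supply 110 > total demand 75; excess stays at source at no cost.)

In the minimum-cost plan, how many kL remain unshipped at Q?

20

Minimum-cost shipments:
  P→D1: 40 × £1 = £40
  Q→D2: 25 × £4 = £100
  R→D2: 10 × £2 = £20
Total cost = £160.
Q ships 25 of its 45, leaving 20.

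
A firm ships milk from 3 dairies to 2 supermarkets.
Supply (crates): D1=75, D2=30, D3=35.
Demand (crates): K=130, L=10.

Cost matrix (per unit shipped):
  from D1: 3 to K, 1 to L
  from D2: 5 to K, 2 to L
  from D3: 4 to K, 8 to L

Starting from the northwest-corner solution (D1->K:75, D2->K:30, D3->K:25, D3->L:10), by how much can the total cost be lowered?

70

Current plan cost = 75·3 + 30·5 + 25·4 + 10·8 = 555.
Optimal plan:
  D1->K: 75 crates
  D2->K: 20 crates
  D2->L: 10 crates
  D3->K: 35 crates
Optimal cost = 485.
Saving = 555 − 485 = 70.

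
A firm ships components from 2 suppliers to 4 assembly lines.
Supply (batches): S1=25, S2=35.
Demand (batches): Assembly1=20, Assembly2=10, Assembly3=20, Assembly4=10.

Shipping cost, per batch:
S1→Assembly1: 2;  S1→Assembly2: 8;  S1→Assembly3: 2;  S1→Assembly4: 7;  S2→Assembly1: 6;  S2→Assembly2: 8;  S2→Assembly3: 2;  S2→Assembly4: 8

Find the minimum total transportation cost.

An optimal shipping plan:
  S1 to Assembly1: 20 × 2 = 40
  S1 to Assembly4: 5 × 7 = 35
  S2 to Assembly2: 10 × 8 = 80
  S2 to Assembly3: 20 × 2 = 40
  S2 to Assembly4: 5 × 8 = 40
Total = 40 + 35 + 80 + 40 + 40 = 235.

235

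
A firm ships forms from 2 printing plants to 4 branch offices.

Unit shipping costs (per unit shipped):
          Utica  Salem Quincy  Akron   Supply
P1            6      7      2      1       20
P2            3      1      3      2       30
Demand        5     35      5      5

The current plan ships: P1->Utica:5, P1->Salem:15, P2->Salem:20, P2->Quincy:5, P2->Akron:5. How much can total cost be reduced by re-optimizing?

Current plan cost = 5·6 + 15·7 + 20·1 + 5·3 + 5·2 = 180.
Optimal plan:
  P1->Utica: 5 × 6 = 30
  P1->Salem: 5 × 7 = 35
  P1->Quincy: 5 × 2 = 10
  P1->Akron: 5 × 1 = 5
  P2->Salem: 30 × 1 = 30
Optimal cost = 110.
Saving = 180 − 110 = 70.

70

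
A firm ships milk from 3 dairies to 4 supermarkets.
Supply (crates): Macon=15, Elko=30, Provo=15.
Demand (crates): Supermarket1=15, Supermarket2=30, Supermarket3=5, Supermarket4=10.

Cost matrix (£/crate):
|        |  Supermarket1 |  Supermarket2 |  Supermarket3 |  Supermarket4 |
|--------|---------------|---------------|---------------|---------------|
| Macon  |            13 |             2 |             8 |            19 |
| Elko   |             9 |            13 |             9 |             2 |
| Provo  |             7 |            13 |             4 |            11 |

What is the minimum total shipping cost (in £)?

380

One minimum-cost allocation:
  Macon→Supermarket2: 15 × £2 = £30
  Elko→Supermarket1: 5 × £9 = £45
  Elko→Supermarket2: 15 × £13 = £195
  Elko→Supermarket4: 10 × £2 = £20
  Provo→Supermarket1: 10 × £7 = £70
  Provo→Supermarket3: 5 × £4 = £20
Total = 30 + 45 + 195 + 20 + 70 + 20 = £380.
(Supply check: Macon ships 15; Elko ships 30; Provo ships 15.)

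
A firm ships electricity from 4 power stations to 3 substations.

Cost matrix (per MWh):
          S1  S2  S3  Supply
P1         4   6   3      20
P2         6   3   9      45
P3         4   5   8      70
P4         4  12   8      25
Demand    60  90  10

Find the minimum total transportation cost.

630

Optimal allocation:
  P1–S1: 10 × 4 = 40
  P1–S3: 10 × 3 = 30
  P2–S2: 45 × 3 = 135
  P3–S1: 25 × 4 = 100
  P3–S2: 45 × 5 = 225
  P4–S1: 25 × 4 = 100
Total = 40 + 30 + 135 + 100 + 225 + 100 = 630.
(Supply check: P1 ships 20; P2 ships 45; P3 ships 70; P4 ships 25.)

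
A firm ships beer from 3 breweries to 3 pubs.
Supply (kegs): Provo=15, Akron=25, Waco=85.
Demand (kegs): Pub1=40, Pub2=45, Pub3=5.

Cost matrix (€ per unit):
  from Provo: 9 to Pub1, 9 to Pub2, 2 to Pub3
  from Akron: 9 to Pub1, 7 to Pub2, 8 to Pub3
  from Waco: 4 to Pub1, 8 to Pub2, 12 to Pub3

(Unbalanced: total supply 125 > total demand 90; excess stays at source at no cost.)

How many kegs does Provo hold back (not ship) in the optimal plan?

10

An optimal plan:
  Provo–Pub3: 5 × €2 = €10
  Akron–Pub2: 25 × €7 = €175
  Waco–Pub1: 40 × €4 = €160
  Waco–Pub2: 20 × €8 = €160
Total cost = €505.
Provo ships 5 of its 15, leaving 10.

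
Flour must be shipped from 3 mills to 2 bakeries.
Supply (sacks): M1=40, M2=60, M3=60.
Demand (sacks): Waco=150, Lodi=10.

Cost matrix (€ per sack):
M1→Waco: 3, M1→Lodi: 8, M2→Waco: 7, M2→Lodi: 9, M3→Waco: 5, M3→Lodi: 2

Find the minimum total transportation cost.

Optimal allocation:
  M1–Waco: 40 × €3 = €120
  M2–Waco: 60 × €7 = €420
  M3–Waco: 50 × €5 = €250
  M3–Lodi: 10 × €2 = €20
Total = 120 + 420 + 250 + 20 = €810.

810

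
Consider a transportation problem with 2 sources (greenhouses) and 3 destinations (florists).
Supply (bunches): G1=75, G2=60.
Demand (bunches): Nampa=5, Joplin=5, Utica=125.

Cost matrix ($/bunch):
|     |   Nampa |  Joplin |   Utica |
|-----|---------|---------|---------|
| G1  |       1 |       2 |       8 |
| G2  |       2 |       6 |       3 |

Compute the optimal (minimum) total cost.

715

Optimal allocation:
  G1->Nampa: 5 bunches
  G1->Joplin: 5 bunches
  G1->Utica: 65 bunches
  G2->Utica: 60 bunches
Total cost = $715.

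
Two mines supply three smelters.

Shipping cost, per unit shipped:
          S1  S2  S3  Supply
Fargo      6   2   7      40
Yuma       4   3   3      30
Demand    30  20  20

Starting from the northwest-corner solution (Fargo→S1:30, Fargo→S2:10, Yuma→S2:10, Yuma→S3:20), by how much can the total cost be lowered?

Current plan cost = 30·6 + 10·2 + 10·3 + 20·3 = 290.
Optimal plan:
  Fargo->S1: 20 × 6 = 120
  Fargo->S2: 20 × 2 = 40
  Yuma->S1: 10 × 4 = 40
  Yuma->S3: 20 × 3 = 60
Optimal cost = 260.
Saving = 290 − 260 = 30.

30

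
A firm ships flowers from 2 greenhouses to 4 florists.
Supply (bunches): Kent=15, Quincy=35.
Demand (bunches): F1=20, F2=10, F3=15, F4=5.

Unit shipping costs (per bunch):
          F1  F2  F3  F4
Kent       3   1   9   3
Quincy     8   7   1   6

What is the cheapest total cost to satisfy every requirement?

190

A cheapest plan:
  Kent to F1: 5 × 3 = 15
  Kent to F2: 10 × 1 = 10
  Quincy to F1: 15 × 8 = 120
  Quincy to F3: 15 × 1 = 15
  Quincy to F4: 5 × 6 = 30
Total = 15 + 10 + 120 + 15 + 30 = 190.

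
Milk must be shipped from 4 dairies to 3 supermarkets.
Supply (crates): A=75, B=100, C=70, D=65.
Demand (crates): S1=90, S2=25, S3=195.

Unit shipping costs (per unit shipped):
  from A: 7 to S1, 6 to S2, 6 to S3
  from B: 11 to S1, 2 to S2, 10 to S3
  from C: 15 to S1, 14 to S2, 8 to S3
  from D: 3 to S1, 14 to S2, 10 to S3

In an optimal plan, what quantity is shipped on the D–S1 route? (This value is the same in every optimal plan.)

65

Solving gives:
  A–S3: 75 × 6 = 450
  B–S1: 25 × 11 = 275
  B–S2: 25 × 2 = 50
  B–S3: 50 × 10 = 500
  C–S3: 70 × 8 = 560
  D–S1: 65 × 3 = 195
Total cost = 2030.
So D→S1 carries 65 crates.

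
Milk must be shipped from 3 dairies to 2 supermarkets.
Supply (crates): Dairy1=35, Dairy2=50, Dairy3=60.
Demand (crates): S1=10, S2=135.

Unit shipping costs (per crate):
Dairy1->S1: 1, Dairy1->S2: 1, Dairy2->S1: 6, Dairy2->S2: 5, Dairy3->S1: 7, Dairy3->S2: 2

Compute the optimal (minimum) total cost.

405

An optimal shipping plan:
  Dairy1 to S1: 10 × 1 = 10
  Dairy1 to S2: 25 × 1 = 25
  Dairy2 to S2: 50 × 5 = 250
  Dairy3 to S2: 60 × 2 = 120
Total = 10 + 25 + 250 + 120 = 405.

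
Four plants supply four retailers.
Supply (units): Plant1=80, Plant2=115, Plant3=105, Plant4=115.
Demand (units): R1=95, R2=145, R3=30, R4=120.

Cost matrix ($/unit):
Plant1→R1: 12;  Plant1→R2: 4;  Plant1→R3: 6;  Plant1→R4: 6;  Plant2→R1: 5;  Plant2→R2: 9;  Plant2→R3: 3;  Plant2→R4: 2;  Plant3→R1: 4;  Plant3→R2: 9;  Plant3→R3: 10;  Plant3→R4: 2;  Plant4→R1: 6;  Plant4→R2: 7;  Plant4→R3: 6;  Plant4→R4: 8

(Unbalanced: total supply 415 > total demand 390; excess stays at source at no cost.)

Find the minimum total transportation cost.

1535

One minimum-cost allocation:
  Plant1->R2: 80 × $4 = $320
  Plant2->R3: 30 × $3 = $90
  Plant2->R4: 85 × $2 = $170
  Plant3->R1: 70 × $4 = $280
  Plant3->R4: 35 × $2 = $70
  Plant4->R1: 25 × $6 = $150
  Plant4->R2: 65 × $7 = $455
Total = 320 + 90 + 170 + 280 + 70 + 150 + 455 = $1535.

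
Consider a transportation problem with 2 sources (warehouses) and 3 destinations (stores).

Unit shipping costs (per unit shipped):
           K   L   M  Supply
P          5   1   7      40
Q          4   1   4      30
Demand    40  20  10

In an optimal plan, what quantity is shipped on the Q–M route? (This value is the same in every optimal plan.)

The minimum-cost plan:
  P to K: 20 × 5 = 100
  P to L: 20 × 1 = 20
  Q to K: 20 × 4 = 80
  Q to M: 10 × 4 = 40
Total cost = 240.
So Q→M carries 10 units.

10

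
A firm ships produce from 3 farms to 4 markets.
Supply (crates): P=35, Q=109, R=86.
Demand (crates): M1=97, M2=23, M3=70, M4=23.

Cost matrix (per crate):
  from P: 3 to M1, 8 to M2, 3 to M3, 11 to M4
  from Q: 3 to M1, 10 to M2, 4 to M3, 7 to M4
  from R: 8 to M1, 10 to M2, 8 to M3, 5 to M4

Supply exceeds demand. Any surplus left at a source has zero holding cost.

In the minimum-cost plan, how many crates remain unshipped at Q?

0

Minimum-cost shipments:
  P to M3: 35 × 3 = 105
  Q to M1: 97 × 3 = 291
  Q to M3: 12 × 4 = 48
  R to M2: 23 × 10 = 230
  R to M3: 23 × 8 = 184
  R to M4: 23 × 5 = 115
Total cost = 973.
Q ships 109 of its 109, leaving 0.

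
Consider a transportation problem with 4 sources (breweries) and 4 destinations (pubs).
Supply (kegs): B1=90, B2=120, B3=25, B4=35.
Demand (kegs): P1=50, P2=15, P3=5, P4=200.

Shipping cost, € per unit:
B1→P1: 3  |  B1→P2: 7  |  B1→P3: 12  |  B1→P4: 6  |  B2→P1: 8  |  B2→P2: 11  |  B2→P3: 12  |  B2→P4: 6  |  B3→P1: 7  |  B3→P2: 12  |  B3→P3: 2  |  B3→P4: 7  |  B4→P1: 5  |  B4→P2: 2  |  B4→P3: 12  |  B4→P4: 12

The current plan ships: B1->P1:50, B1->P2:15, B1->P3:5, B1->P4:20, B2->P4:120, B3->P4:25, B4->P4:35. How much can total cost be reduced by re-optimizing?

Current plan cost = 50·3 + 15·7 + 5·12 + 20·6 + 120·6 + 25·7 + 35·12 = €1750.
Optimal plan:
  B1 to P1: 30 × €3 = €90
  B1 to P4: 60 × €6 = €360
  B2 to P4: 120 × €6 = €720
  B3 to P3: 5 × €2 = €10
  B3 to P4: 20 × €7 = €140
  B4 to P1: 20 × €5 = €100
  B4 to P2: 15 × €2 = €30
Optimal cost = €1450.
Saving = 1750 − 1450 = €300.

300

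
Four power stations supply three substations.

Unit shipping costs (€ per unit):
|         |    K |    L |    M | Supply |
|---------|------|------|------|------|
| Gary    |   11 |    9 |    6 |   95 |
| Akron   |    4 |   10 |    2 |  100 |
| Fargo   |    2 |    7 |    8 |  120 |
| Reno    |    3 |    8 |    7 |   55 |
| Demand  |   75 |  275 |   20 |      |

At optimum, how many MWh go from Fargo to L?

120

The minimum-cost plan:
  Gary–L: 95 × €9 = €855
  Akron–K: 75 × €4 = €300
  Akron–L: 5 × €10 = €50
  Akron–M: 20 × €2 = €40
  Fargo–L: 120 × €7 = €840
  Reno–L: 55 × €8 = €440
Total cost = €2525.
So Fargo→L carries 120 MWh.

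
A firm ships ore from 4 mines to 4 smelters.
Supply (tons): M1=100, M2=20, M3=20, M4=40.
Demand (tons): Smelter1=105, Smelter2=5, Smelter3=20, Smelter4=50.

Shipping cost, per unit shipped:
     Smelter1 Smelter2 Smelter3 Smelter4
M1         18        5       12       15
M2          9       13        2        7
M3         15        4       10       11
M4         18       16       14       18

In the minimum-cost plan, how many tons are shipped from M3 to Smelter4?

20

The minimum-cost plan:
  M1–Smelter1: 65 × 18 = 1170
  M1–Smelter2: 5 × 5 = 25
  M1–Smelter4: 30 × 15 = 450
  M2–Smelter3: 20 × 2 = 40
  M3–Smelter4: 20 × 11 = 220
  M4–Smelter1: 40 × 18 = 720
Total cost = 2625.
So M3→Smelter4 carries 20 tons.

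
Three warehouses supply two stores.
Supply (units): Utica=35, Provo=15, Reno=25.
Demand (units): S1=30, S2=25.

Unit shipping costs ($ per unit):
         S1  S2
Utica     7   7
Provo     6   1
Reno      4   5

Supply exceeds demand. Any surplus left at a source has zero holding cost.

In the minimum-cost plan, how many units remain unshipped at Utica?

20

Minimum-cost shipments:
  Utica→S1: 5 units
  Utica→S2: 10 units
  Provo→S2: 15 units
  Reno→S1: 25 units
Total cost = $220.
Utica ships 15 of its 35, leaving 20.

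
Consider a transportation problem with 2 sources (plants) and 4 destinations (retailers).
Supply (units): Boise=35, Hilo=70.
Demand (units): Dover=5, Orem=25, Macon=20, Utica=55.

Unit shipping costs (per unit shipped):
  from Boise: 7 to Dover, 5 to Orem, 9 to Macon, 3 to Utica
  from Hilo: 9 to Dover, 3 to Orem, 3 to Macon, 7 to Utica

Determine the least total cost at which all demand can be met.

425

One minimum-cost allocation:
  Boise to Utica: 35 × 3 = 105
  Hilo to Dover: 5 × 9 = 45
  Hilo to Orem: 25 × 3 = 75
  Hilo to Macon: 20 × 3 = 60
  Hilo to Utica: 20 × 7 = 140
Total = 105 + 45 + 75 + 60 + 140 = 425.
(Supply check: Boise ships 35; Hilo ships 70.)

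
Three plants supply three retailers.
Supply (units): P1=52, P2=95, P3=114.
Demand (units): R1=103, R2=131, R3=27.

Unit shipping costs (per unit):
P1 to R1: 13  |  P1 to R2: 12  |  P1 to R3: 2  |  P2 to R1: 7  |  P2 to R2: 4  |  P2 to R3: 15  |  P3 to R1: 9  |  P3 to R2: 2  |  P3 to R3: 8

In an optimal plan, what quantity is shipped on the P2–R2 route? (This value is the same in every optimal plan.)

The minimum-cost plan:
  P1->R1: 25 × 13 = 325
  P1->R3: 27 × 2 = 54
  P2->R1: 78 × 7 = 546
  P2->R2: 17 × 4 = 68
  P3->R2: 114 × 2 = 228
Total cost = 1221.
So P2→R2 carries 17 units.

17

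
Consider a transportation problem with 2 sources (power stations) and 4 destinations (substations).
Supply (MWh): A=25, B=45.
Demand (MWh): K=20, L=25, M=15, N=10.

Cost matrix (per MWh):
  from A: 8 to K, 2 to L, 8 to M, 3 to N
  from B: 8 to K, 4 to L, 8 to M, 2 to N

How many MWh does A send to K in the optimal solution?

Solving gives:
  A->L: 25 × 2 = 50
  B->K: 20 × 8 = 160
  B->M: 15 × 8 = 120
  B->N: 10 × 2 = 20
Total cost = 350.
The route A→K is not used.

0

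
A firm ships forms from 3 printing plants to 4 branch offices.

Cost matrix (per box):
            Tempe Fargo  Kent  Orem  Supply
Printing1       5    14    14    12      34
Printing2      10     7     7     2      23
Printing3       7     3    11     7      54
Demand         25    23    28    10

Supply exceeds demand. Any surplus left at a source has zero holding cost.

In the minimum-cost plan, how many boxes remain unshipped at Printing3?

An optimal plan:
  Printing1->Tempe: 25 × 5 = 125
  Printing2->Kent: 13 × 7 = 91
  Printing2->Orem: 10 × 2 = 20
  Printing3->Fargo: 23 × 3 = 69
  Printing3->Kent: 15 × 11 = 165
Total cost = 470.
Printing3 ships 38 of its 54, leaving 16.

16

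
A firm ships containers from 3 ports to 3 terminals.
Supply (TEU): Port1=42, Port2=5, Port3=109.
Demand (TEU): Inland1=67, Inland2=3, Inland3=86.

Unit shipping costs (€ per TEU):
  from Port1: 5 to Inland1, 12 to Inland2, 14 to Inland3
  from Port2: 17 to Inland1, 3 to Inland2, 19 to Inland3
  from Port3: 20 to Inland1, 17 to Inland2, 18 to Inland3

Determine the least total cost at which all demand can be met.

2261

One minimum-cost allocation:
  Port1 to Inland1: 42 TEU
  Port2 to Inland1: 2 TEU
  Port2 to Inland2: 3 TEU
  Port3 to Inland1: 23 TEU
  Port3 to Inland3: 86 TEU
Total cost = €2261.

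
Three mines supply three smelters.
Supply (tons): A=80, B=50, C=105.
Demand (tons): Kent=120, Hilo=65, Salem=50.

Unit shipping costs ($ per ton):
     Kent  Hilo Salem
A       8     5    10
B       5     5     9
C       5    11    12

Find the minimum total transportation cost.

One minimum-cost allocation:
  A->Hilo: 65 × $5 = $325
  A->Salem: 15 × $10 = $150
  B->Kent: 15 × $5 = $75
  B->Salem: 35 × $9 = $315
  C->Kent: 105 × $5 = $525
Total = 325 + 150 + 75 + 315 + 525 = $1390.

1390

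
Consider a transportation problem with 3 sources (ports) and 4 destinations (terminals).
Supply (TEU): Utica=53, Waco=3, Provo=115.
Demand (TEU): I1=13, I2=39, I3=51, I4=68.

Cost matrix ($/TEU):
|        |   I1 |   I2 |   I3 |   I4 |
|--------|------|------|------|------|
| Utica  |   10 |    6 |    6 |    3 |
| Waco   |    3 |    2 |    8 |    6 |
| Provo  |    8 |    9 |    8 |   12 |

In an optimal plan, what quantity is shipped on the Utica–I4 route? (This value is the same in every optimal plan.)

53

Optimal shipments:
  Utica->I4: 53 × $3 = $159
  Waco->I2: 3 × $2 = $6
  Provo->I1: 13 × $8 = $104
  Provo->I2: 36 × $9 = $324
  Provo->I3: 51 × $8 = $408
  Provo->I4: 15 × $12 = $180
Total cost = $1181.
So Utica→I4 carries 53 TEU.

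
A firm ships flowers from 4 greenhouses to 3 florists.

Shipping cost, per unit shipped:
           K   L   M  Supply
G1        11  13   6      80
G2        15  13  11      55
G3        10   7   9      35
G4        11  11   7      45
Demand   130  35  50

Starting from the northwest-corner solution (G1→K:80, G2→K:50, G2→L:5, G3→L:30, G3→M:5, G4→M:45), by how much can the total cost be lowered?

70

Current plan cost = 80·11 + 50·15 + 5·13 + 30·7 + 5·9 + 45·7 = 2265.
Optimal plan:
  G1–K: 30 × 11 = 330
  G1–M: 50 × 6 = 300
  G2–K: 55 × 15 = 825
  G3–L: 35 × 7 = 245
  G4–K: 45 × 11 = 495
Optimal cost = 2195.
Saving = 2265 − 2195 = 70.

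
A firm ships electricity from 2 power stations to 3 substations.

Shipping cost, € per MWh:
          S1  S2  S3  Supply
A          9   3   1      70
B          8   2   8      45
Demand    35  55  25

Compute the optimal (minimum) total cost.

460

A cheapest plan:
  A→S1: 35 × €9 = €315
  A→S2: 10 × €3 = €30
  A→S3: 25 × €1 = €25
  B→S2: 45 × €2 = €90
Total = 315 + 30 + 25 + 90 = €460.
(Supply check: A ships 70; B ships 45.)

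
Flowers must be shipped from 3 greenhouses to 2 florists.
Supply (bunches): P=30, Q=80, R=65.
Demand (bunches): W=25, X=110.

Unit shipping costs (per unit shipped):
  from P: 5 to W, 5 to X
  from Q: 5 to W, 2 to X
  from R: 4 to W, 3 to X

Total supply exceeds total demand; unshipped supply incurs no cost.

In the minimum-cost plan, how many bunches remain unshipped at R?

10

Minimum-cost shipments:
  Q–X: 80 × 2 = 160
  R–W: 25 × 4 = 100
  R–X: 30 × 3 = 90
Total cost = 350.
R ships 55 of its 65, leaving 10.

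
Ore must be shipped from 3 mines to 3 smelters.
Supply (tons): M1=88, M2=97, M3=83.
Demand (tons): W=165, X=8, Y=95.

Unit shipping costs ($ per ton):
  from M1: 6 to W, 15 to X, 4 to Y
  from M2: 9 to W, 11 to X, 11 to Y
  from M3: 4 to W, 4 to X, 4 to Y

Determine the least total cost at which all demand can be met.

1557

An optimal shipping plan:
  M1→Y: 88 × $4 = $352
  M2→W: 97 × $9 = $873
  M3→W: 68 × $4 = $272
  M3→X: 8 × $4 = $32
  M3→Y: 7 × $4 = $28
Total = 352 + 873 + 272 + 32 + 28 = $1557.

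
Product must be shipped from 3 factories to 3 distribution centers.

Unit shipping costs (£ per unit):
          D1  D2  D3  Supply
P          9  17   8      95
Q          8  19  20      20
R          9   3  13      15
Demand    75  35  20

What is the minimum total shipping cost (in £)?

1200

An optimal shipping plan:
  P–D1: 55 pallets
  P–D2: 20 pallets
  P–D3: 20 pallets
  Q–D1: 20 pallets
  R–D2: 15 pallets
Total cost = £1200.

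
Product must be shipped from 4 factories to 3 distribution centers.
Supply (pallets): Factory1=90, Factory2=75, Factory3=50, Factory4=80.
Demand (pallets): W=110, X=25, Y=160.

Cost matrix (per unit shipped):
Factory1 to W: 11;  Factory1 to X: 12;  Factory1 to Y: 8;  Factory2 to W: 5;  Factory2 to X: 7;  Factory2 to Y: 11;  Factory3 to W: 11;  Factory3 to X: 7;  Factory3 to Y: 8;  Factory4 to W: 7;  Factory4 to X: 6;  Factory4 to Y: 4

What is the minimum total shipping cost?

An optimal shipping plan:
  Factory1->Y: 90 pallets
  Factory2->W: 75 pallets
  Factory3->W: 25 pallets
  Factory3->X: 25 pallets
  Factory4->W: 10 pallets
  Factory4->Y: 70 pallets
Total cost = 1895.

1895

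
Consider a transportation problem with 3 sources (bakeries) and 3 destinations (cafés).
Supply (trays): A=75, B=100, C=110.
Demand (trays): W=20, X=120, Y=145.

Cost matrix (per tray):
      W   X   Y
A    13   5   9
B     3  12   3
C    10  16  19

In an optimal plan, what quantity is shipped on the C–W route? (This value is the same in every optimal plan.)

Solving gives:
  A->X: 75 × 5 = 375
  B->Y: 100 × 3 = 300
  C->W: 20 × 10 = 200
  C->X: 45 × 16 = 720
  C->Y: 45 × 19 = 855
Total cost = 2450.
So C→W carries 20 trays.

20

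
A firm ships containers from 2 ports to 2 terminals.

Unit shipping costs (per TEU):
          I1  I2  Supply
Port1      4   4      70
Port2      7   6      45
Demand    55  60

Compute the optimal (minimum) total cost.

550

Optimal allocation:
  Port1–I1: 55 × 4 = 220
  Port1–I2: 15 × 4 = 60
  Port2–I2: 45 × 6 = 270
Total = 220 + 60 + 270 = 550.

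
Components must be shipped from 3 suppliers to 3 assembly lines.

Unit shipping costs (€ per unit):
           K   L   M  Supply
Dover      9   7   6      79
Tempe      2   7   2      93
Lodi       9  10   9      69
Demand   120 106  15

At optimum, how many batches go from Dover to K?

0

The minimum-cost plan:
  Dover→L: 79 × €7 = €553
  Tempe→K: 78 × €2 = €156
  Tempe→M: 15 × €2 = €30
  Lodi→K: 42 × €9 = €378
  Lodi→L: 27 × €10 = €270
Total cost = €1387.
The route Dover→K is not used.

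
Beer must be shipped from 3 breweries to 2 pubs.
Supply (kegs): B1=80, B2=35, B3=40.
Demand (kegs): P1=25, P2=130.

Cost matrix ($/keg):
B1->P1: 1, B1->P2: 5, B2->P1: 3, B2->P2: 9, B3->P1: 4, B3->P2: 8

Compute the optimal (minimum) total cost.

885

A cheapest plan:
  B1 to P2: 80 kegs
  B2 to P1: 25 kegs
  B2 to P2: 10 kegs
  B3 to P2: 40 kegs
Total cost = $885.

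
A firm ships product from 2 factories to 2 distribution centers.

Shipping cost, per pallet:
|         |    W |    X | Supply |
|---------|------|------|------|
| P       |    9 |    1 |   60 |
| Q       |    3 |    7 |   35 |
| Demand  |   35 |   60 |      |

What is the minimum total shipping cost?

Optimal allocation:
  P to X: 60 × 1 = 60
  Q to W: 35 × 3 = 105
Total = 60 + 105 = 165.

165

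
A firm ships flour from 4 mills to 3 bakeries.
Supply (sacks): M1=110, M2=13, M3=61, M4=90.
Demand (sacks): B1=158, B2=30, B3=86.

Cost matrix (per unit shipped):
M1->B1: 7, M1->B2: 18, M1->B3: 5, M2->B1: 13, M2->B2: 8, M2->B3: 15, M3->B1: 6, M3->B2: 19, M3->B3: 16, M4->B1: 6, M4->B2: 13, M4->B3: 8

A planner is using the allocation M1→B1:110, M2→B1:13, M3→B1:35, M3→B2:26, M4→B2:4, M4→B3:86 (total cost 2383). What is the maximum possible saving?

656

Current plan cost = 110·7 + 13·13 + 35·6 + 26·19 + 4·13 + 86·8 = 2383.
Optimal plan:
  M1->B1: 24 × 7 = 168
  M1->B3: 86 × 5 = 430
  M2->B2: 13 × 8 = 104
  M3->B1: 61 × 6 = 366
  M4->B1: 73 × 6 = 438
  M4->B2: 17 × 13 = 221
Optimal cost = 1727.
Saving = 2383 − 1727 = 656.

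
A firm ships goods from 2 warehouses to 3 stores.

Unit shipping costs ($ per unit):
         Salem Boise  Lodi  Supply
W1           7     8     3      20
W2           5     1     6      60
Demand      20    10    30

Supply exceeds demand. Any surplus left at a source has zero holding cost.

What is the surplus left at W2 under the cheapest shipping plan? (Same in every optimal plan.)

Minimum-cost shipments:
  W1→Lodi: 20 × $3 = $60
  W2→Salem: 20 × $5 = $100
  W2→Boise: 10 × $1 = $10
  W2→Lodi: 10 × $6 = $60
Total cost = $230.
W2 ships 40 of its 60, leaving 20.

20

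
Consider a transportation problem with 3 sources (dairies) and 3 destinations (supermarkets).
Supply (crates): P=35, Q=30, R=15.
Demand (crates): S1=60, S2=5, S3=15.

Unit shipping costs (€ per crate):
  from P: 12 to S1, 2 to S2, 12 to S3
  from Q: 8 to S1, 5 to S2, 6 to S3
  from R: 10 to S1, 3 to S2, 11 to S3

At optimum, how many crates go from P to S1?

The minimum-cost plan:
  P→S1: 30 crates
  P→S2: 5 crates
  Q→S1: 15 crates
  Q→S3: 15 crates
  R→S1: 15 crates
Total cost = €730.
So P→S1 carries 30 crates.

30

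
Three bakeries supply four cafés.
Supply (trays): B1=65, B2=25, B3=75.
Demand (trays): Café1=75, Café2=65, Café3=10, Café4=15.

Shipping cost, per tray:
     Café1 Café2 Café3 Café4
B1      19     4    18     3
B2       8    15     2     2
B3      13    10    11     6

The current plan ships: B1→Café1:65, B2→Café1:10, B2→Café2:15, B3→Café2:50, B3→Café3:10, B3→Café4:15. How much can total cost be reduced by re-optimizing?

Current plan cost = 65·19 + 10·8 + 15·15 + 50·10 + 10·11 + 15·6 = 2240.
Optimal plan:
  B1–Café2: 65 × 4 = 260
  B2–Café1: 15 × 8 = 120
  B2–Café3: 10 × 2 = 20
  B3–Café1: 60 × 13 = 780
  B3–Café4: 15 × 6 = 90
Optimal cost = 1270.
Saving = 2240 − 1270 = 970.

970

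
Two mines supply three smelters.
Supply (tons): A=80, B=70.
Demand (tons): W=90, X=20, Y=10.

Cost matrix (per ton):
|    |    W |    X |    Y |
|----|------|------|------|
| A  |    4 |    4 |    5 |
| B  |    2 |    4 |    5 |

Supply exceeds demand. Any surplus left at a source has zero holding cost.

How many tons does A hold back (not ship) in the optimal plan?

Minimum-cost shipments:
  A to W: 20 tons
  A to X: 20 tons
  A to Y: 10 tons
  B to W: 70 tons
Total cost = 350.
A ships 50 of its 80, leaving 30.

30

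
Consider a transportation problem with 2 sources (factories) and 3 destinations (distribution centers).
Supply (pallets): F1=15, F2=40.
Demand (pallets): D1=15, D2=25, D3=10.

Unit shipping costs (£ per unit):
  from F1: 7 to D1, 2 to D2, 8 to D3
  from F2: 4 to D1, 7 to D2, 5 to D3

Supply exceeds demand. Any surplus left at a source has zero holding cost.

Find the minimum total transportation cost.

210

One minimum-cost allocation:
  F1->D2: 15 × £2 = £30
  F2->D1: 15 × £4 = £60
  F2->D2: 10 × £7 = £70
  F2->D3: 10 × £5 = £50
Total = 30 + 60 + 70 + 50 = £210.
(Supply check: F1 ships 15; F2 ships 35.)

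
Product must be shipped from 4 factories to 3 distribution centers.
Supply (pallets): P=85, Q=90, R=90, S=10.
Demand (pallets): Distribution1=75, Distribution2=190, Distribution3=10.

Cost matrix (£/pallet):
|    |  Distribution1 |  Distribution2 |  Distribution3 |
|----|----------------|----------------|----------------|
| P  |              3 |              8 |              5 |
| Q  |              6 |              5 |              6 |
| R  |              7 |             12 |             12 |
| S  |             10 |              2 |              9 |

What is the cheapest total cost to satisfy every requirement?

Optimal allocation:
  P->Distribution2: 75 × £8 = £600
  P->Distribution3: 10 × £5 = £50
  Q->Distribution2: 90 × £5 = £450
  R->Distribution1: 75 × £7 = £525
  R->Distribution2: 15 × £12 = £180
  S->Distribution2: 10 × £2 = £20
Total = 600 + 50 + 450 + 525 + 180 + 20 = £1825.
(Supply check: P ships 85; Q ships 90; R ships 90; S ships 10.)

1825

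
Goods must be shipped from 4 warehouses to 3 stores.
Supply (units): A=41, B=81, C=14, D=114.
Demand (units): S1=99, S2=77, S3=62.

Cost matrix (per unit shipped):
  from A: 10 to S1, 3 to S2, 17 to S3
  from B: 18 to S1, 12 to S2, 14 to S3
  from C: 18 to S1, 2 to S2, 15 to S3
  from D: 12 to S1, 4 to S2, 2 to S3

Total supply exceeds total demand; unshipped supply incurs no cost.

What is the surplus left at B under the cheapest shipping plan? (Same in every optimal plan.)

12

An optimal plan:
  A→S1: 30 units
  A→S2: 11 units
  B→S1: 69 units
  C→S2: 14 units
  D→S2: 52 units
  D→S3: 62 units
Total cost = 1935.
B ships 69 of its 81, leaving 12.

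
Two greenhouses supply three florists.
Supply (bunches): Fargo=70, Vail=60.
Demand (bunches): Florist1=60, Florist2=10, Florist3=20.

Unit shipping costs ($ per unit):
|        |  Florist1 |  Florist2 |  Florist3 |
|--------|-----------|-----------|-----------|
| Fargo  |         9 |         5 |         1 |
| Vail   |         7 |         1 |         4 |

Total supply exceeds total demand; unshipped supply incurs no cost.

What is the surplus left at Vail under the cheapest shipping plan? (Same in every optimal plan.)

An optimal plan:
  Fargo→Florist1: 10 bunches
  Fargo→Florist3: 20 bunches
  Vail→Florist1: 50 bunches
  Vail→Florist2: 10 bunches
Total cost = $470.
Vail ships 60 of its 60, leaving 0.

0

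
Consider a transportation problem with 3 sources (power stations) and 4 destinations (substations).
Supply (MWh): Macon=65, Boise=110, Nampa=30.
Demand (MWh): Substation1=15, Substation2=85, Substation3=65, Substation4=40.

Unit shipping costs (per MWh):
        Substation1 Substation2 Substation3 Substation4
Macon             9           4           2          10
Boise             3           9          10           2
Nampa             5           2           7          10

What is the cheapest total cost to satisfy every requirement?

A cheapest plan:
  Macon->Substation3: 65 × 2 = 130
  Boise->Substation1: 15 × 3 = 45
  Boise->Substation2: 55 × 9 = 495
  Boise->Substation4: 40 × 2 = 80
  Nampa->Substation2: 30 × 2 = 60
Total = 130 + 45 + 495 + 80 + 60 = 810.
(Supply check: Macon ships 65; Boise ships 110; Nampa ships 30.)

810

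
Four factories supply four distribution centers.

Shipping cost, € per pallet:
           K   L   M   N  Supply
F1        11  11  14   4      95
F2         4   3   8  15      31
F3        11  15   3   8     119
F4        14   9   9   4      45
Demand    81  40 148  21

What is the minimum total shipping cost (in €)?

One minimum-cost allocation:
  F1–K: 74 × €11 = €814
  F1–N: 21 × €4 = €84
  F2–K: 7 × €4 = €28
  F2–L: 24 × €3 = €72
  F3–M: 119 × €3 = €357
  F4–L: 16 × €9 = €144
  F4–M: 29 × €9 = €261
Total = 814 + 84 + 28 + 72 + 357 + 144 + 261 = €1760.

1760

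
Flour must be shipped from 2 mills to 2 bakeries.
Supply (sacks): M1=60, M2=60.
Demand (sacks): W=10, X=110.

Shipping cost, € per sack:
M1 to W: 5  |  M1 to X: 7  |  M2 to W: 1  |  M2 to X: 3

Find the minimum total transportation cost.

An optimal shipping plan:
  M1 to X: 60 × €7 = €420
  M2 to W: 10 × €1 = €10
  M2 to X: 50 × €3 = €150
Total = 420 + 10 + 150 = €580.
(Supply check: M1 ships 60; M2 ships 60.)

580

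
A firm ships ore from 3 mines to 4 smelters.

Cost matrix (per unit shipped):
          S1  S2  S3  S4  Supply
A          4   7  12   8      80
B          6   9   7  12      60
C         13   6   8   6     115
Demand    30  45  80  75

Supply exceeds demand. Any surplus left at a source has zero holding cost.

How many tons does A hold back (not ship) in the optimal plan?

25

An optimal plan:
  A->S1: 30 × 4 = 120
  A->S2: 25 × 7 = 175
  B->S3: 60 × 7 = 420
  C->S2: 20 × 6 = 120
  C->S3: 20 × 8 = 160
  C->S4: 75 × 6 = 450
Total cost = 1445.
A ships 55 of its 80, leaving 25.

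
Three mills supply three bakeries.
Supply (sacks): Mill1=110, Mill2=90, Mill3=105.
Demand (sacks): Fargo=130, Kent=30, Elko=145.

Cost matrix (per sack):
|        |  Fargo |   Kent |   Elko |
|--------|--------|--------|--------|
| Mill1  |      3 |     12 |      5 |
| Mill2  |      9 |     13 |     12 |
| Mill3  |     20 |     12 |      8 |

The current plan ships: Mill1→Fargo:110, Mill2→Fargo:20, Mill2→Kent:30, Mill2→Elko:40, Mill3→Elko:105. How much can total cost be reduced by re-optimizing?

40

Current plan cost = 110·3 + 20·9 + 30·13 + 40·12 + 105·8 = 2220.
Optimal plan:
  Mill1–Fargo: 70 × 3 = 210
  Mill1–Elko: 40 × 5 = 200
  Mill2–Fargo: 60 × 9 = 540
  Mill2–Kent: 30 × 13 = 390
  Mill3–Elko: 105 × 8 = 840
Optimal cost = 2180.
Saving = 2220 − 2180 = 40.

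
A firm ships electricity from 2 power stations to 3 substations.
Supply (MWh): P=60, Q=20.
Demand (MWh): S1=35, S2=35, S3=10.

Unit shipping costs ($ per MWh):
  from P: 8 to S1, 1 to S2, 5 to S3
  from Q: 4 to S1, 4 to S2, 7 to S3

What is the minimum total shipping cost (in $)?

A cheapest plan:
  P->S1: 15 × $8 = $120
  P->S2: 35 × $1 = $35
  P->S3: 10 × $5 = $50
  Q->S1: 20 × $4 = $80
Total = 120 + 35 + 50 + 80 = $285.

285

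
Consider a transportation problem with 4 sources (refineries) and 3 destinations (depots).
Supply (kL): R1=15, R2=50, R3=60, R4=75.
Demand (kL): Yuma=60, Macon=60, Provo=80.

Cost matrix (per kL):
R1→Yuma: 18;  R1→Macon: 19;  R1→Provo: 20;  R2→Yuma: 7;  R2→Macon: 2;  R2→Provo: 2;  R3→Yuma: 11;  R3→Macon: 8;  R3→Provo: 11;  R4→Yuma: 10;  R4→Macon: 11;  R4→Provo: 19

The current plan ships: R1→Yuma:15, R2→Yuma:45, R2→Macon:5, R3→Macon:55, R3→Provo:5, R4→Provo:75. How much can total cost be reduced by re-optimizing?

Current plan cost = 15·18 + 45·7 + 5·2 + 55·8 + 5·11 + 75·19 = 2515.
Optimal plan:
  R1 to Provo: 15 × 20 = 300
  R2 to Provo: 50 × 2 = 100
  R3 to Macon: 45 × 8 = 360
  R3 to Provo: 15 × 11 = 165
  R4 to Yuma: 60 × 10 = 600
  R4 to Macon: 15 × 11 = 165
Optimal cost = 1690.
Saving = 2515 − 1690 = 825.

825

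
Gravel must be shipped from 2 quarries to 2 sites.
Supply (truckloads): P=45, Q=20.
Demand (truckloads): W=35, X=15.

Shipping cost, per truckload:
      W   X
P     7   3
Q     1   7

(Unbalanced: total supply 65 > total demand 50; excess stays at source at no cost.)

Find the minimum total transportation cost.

Optimal allocation:
  P to W: 15 × 7 = 105
  P to X: 15 × 3 = 45
  Q to W: 20 × 1 = 20
Total = 105 + 45 + 20 = 170.

170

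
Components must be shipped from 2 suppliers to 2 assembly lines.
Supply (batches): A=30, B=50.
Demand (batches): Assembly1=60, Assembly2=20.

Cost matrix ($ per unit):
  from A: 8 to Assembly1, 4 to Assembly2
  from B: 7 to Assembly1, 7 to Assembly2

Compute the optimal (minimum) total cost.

A cheapest plan:
  A–Assembly1: 10 × $8 = $80
  A–Assembly2: 20 × $4 = $80
  B–Assembly1: 50 × $7 = $350
Total = 80 + 80 + 350 = $510.

510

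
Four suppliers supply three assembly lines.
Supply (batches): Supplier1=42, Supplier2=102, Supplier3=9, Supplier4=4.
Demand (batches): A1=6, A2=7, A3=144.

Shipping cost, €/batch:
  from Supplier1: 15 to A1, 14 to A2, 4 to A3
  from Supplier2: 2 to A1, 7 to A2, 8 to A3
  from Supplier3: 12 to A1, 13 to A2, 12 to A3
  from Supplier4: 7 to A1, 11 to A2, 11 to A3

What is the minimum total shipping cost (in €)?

One minimum-cost allocation:
  Supplier1->A3: 42 × €4 = €168
  Supplier2->A1: 6 × €2 = €12
  Supplier2->A2: 7 × €7 = €49
  Supplier2->A3: 89 × €8 = €712
  Supplier3->A3: 9 × €12 = €108
  Supplier4->A3: 4 × €11 = €44
Total = 168 + 12 + 49 + 712 + 108 + 44 = €1093.

1093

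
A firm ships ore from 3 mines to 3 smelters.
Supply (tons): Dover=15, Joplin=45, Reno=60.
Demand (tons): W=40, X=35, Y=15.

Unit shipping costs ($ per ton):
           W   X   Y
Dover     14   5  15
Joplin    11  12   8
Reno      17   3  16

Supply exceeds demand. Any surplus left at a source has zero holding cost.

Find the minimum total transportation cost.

One minimum-cost allocation:
  Dover–W: 10 × $14 = $140
  Joplin–W: 30 × $11 = $330
  Joplin–Y: 15 × $8 = $120
  Reno–X: 35 × $3 = $105
Total = 140 + 330 + 120 + 105 = $695.

695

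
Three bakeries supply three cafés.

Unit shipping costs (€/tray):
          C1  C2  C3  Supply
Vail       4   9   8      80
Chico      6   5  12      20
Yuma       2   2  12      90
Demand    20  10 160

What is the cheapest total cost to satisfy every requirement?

Optimal allocation:
  Vail->C3: 80 × €8 = €640
  Chico->C3: 20 × €12 = €240
  Yuma->C1: 20 × €2 = €40
  Yuma->C2: 10 × €2 = €20
  Yuma->C3: 60 × €12 = €720
Total = 640 + 240 + 40 + 20 + 720 = €1660.

1660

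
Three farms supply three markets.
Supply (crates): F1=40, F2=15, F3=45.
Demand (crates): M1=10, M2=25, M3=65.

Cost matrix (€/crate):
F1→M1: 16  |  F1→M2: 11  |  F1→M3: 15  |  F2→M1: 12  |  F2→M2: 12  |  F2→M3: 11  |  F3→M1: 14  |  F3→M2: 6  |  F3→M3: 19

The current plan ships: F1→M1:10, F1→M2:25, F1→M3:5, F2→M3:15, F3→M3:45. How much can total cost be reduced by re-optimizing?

285

Current plan cost = 10·16 + 25·11 + 5·15 + 15·11 + 45·19 = €1530.
Optimal plan:
  F1→M3: 40 × €15 = €600
  F2→M3: 15 × €11 = €165
  F3→M1: 10 × €14 = €140
  F3→M2: 25 × €6 = €150
  F3→M3: 10 × €19 = €190
Optimal cost = €1245.
Saving = 1530 − 1245 = €285.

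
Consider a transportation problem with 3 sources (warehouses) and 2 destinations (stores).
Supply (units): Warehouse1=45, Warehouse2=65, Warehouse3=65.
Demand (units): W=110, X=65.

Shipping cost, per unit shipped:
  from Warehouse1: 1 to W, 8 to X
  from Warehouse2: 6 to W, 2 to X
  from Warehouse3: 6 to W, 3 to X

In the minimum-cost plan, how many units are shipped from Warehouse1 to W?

45

The minimum-cost plan:
  Warehouse1->W: 45 × 1 = 45
  Warehouse2->X: 65 × 2 = 130
  Warehouse3->W: 65 × 6 = 390
Total cost = 565.
So Warehouse1→W carries 45 units.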